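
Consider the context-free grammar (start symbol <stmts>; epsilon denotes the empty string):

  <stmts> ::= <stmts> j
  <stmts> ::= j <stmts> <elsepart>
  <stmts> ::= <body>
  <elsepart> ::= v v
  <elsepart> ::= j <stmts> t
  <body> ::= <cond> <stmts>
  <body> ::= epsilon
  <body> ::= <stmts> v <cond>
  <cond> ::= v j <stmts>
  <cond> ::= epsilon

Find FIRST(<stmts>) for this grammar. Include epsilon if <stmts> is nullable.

From <stmts> ::= <stmts> j: <stmts> nullable, take FIRST(<stmts>) ∪ {j} = { j, v }.
<stmts> ::= j <stmts> <elsepart> contributes {j}.
From <stmts> ::= <body>: add FIRST(<body>) = { j, v, epsilon } (including epsilon since <body> is nullable).
Union: FIRST(<stmts>) = { j, v, epsilon }.

{ j, v, epsilon }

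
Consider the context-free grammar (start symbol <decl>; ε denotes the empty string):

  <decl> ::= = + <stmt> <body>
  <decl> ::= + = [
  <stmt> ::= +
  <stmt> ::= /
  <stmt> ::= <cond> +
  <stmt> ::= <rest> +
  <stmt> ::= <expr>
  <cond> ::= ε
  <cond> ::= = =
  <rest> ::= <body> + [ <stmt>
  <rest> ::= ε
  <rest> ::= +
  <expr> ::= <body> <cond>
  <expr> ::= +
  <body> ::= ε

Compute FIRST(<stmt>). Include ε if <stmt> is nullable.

{ +, /, =, ε }

<stmt> ::= + contributes {+}.
<stmt> ::= / contributes {/}.
From <stmt> ::= <cond> +: <cond> nullable, take FIRST(<cond>) ∪ {+} = { +, = }.
From <stmt> ::= <rest> +: <rest> nullable, take FIRST(<rest>) ∪ {+} = { + }.
From <stmt> ::= <expr>: add FIRST(<expr>) = { +, =, ε } (including ε since <expr> is nullable).
Union: FIRST(<stmt>) = { +, /, =, ε }.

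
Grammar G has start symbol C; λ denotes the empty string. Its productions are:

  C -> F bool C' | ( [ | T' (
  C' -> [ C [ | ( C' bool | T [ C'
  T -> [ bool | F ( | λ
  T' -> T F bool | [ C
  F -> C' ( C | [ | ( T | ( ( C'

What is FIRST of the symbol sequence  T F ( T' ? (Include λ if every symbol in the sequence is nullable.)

Add FIRST(T)\{λ} = { (, [ }; T is nullable, continue.
Add FIRST(F) = { (, [ }; F is not nullable, stop.

{ (, [ }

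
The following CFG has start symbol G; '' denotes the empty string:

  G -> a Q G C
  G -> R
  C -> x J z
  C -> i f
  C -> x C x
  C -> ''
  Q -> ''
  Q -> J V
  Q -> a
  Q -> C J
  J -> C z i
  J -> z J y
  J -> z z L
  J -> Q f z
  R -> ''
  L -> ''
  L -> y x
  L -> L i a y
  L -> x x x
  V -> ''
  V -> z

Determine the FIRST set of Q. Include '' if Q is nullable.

{ a, f, i, x, z, '' }

Q -> '' contributes ''.
From Q -> J V: add FIRST(J) = { a, f, i, x, z }.
Q -> a contributes {a}.
From Q -> C J: C nullable, take FIRST(C) ∪ FIRST(J) = { a, f, i, x, z }.
Union: FIRST(Q) = { a, f, i, x, z, '' }.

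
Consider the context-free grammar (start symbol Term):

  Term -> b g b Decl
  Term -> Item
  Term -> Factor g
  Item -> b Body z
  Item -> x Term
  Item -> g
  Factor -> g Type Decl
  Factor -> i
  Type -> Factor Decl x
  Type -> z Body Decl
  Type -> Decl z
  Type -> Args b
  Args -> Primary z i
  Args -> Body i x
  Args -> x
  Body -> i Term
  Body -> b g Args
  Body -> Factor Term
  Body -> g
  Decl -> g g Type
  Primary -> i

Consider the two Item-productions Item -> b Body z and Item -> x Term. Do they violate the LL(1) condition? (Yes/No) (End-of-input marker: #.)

No

FIRST(b Body z) = { b } and FIRST(x Term) = { x }.
The FIRST sets are disjoint and neither alternative is nullable — no conflict.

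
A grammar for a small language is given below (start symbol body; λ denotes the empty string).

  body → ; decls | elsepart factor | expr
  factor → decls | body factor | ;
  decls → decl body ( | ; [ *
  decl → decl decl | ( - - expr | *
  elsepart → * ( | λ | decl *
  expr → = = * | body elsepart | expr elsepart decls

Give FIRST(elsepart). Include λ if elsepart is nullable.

elsepart → * ( contributes {*}.
elsepart → λ contributes λ.
From elsepart → decl *: add FIRST(decl) = { (, * }.
Union: FIRST(elsepart) = { (, *, λ }.

{ (, *, λ }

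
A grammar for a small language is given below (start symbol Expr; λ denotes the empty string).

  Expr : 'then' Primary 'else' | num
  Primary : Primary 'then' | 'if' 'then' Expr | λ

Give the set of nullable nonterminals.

{ Primary }

Directly nullable (have an λ-production): Primary.
No other nonterminal has a production whose RHS symbols are all nullable.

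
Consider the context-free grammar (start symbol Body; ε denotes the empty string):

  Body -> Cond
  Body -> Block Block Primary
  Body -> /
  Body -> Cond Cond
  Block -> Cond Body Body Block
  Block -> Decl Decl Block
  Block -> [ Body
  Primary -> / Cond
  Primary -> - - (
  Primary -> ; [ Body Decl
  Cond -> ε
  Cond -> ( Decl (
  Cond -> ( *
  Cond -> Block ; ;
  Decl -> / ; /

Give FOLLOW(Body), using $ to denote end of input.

{ $, (, -, /, ;, [ }

Body is the start symbol, so $ ∈ FOLLOW(Body).
In Block -> Cond Body Body Block: add FIRST(Body Block) = { (, /, [ }.
In Block -> Cond Body Body Block: add FIRST(Block) = { (, /, [ }.
In Block -> [ Body: Body is at the end, add FOLLOW(Block) = { (, -, /, ;, [ }.
In Primary -> ; [ Body Decl: add FIRST(Decl) = { / }.
Union: FOLLOW(Body) = { $, (, -, /, ;, [ }.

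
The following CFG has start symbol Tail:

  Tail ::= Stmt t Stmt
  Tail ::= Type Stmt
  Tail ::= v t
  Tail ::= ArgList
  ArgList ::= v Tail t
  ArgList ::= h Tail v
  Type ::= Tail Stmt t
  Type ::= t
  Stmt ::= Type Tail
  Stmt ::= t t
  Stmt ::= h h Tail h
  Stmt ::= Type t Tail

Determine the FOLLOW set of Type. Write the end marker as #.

{ h, t, v }

In Tail ::= Type Stmt: add FIRST(Stmt) = { h, t, v }.
In Stmt ::= Type Tail: add FIRST(Tail) = { h, t, v }.
In Stmt ::= Type t Tail: add FIRST(t Tail) = { t }.
Union: FOLLOW(Type) = { h, t, v }.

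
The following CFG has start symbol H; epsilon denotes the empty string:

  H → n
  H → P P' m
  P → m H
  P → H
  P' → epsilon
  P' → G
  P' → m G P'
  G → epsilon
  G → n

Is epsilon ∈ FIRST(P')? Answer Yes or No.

Yes

P' has an epsilon-production, so P' ⇒ epsilon.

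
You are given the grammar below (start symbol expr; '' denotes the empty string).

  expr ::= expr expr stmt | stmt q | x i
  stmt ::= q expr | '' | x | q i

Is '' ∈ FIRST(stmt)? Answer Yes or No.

Yes

stmt has an ''-production, so stmt ⇒ ''.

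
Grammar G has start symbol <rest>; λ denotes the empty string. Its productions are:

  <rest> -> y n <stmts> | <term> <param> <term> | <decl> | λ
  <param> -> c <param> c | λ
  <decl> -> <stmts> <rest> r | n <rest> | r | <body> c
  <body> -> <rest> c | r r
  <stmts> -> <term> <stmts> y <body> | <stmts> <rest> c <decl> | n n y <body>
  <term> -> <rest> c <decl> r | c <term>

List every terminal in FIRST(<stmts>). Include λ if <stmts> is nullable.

{ c, n, r, y }

From <stmts> -> <term> <stmts> y <body>: add FIRST(<term>) = { c, n, r, y }.
From <stmts> -> <stmts> <rest> c <decl>: add FIRST(<stmts>) = { c, n, r, y }.
<stmts> -> n n y <body> contributes {n}.
Union: FIRST(<stmts>) = { c, n, r, y }.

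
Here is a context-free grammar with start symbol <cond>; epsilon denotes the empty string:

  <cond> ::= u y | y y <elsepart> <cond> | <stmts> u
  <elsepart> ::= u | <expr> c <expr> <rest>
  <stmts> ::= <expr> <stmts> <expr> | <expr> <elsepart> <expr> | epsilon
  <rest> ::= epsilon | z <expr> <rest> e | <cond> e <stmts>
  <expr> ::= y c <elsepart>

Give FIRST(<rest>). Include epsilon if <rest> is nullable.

<rest> ::= epsilon contributes epsilon.
<rest> ::= z <expr> <rest> e contributes {z}.
From <rest> ::= <cond> e <stmts>: add FIRST(<cond>) = { u, y }.
Union: FIRST(<rest>) = { u, y, z, epsilon }.

{ u, y, z, epsilon }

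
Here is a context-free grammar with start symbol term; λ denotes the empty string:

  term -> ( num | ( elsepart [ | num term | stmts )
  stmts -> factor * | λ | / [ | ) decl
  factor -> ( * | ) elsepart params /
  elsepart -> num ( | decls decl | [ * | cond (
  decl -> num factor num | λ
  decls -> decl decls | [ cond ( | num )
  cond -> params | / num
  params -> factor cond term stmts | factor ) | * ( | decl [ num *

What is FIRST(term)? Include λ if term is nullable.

{ (, ), /, num }

term -> ( num contributes {(}.
term -> ( elsepart [ contributes {(}.
term -> num term contributes {num}.
From term -> stmts ): stmts nullable, take FIRST(stmts) ∪ {)} = { (, ), / }.
Union: FIRST(term) = { (, ), /, num }.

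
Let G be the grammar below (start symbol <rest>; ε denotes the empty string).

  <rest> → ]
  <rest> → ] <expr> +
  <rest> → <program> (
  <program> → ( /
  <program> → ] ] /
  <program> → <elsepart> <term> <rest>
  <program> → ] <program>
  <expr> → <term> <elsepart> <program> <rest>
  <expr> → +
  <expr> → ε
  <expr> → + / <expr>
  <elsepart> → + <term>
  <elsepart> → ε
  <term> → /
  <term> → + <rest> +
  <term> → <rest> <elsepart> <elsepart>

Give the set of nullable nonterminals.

{ <elsepart>, <expr> }

Directly nullable (have an ε-production): <expr>, <elsepart>.
No other nonterminal has a production whose RHS symbols are all nullable.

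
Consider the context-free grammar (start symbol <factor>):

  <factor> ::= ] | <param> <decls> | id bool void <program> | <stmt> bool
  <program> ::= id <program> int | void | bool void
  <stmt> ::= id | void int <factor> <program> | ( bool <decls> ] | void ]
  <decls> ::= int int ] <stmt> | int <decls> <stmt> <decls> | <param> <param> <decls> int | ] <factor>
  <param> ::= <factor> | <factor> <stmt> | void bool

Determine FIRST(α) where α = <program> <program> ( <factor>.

{ bool, id, void }

Add FIRST(<program>) = { bool, id, void }; <program> is not nullable, stop.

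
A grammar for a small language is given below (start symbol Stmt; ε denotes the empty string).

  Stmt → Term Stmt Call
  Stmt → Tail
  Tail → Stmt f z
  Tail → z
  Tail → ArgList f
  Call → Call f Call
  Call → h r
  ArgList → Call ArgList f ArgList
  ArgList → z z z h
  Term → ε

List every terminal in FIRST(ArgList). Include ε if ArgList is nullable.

{ h, z }

From ArgList → Call ArgList f ArgList: add FIRST(Call) = { h }.
ArgList → z z z h contributes {z}.
Union: FIRST(ArgList) = { h, z }.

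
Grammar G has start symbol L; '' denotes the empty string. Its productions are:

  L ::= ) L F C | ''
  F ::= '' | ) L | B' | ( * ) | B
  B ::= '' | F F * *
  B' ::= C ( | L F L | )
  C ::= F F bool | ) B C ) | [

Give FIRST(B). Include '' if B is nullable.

{ (, ), *, [, bool, '' }

B ::= '' contributes ''.
From B ::= F F * *: F, F nullable, take FIRST(F) ∪ FIRST(F) ∪ {*} = { (, ), *, [, bool }.
Union: FIRST(B) = { (, ), *, [, bool, '' }.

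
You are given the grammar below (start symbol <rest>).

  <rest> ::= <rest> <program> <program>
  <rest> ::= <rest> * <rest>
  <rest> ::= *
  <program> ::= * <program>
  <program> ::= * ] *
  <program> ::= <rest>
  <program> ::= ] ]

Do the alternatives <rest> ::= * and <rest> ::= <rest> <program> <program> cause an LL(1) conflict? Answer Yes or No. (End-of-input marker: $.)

Yes

FIRST(*) = { * } and FIRST(<rest> <program> <program>) = { * }.
Both contain *, so the two alternatives are not disjoint — LL(1) conflict.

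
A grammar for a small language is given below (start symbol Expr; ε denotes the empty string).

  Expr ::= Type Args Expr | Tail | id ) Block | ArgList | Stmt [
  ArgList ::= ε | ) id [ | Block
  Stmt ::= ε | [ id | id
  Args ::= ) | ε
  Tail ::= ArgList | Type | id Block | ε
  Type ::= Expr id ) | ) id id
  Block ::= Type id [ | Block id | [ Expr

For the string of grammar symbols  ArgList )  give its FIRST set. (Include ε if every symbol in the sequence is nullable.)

Add FIRST(ArgList)\{ε} = { ), [, id }; ArgList is nullable, continue.
) is a terminal; add {)} and stop.

{ ), [, id }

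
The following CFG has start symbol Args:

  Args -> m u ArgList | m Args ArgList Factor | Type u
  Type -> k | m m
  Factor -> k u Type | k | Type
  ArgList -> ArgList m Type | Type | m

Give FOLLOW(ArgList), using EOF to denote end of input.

{ EOF, k, m }

In Args -> m u ArgList: ArgList is at the end, add FOLLOW(Args) = { EOF, k, m }.
In Args -> m Args ArgList Factor: add FIRST(Factor) = { k, m }.
In ArgList -> ArgList m Type: add FIRST(m Type) = { m }.
Union: FOLLOW(ArgList) = { EOF, k, m }.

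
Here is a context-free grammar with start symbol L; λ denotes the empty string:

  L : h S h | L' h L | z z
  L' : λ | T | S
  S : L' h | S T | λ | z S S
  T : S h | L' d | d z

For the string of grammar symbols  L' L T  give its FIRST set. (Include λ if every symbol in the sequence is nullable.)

Add FIRST(L')\{λ} = { d, h, z }; L' is nullable, continue.
Add FIRST(L) = { d, h, z }; L is not nullable, stop.

{ d, h, z }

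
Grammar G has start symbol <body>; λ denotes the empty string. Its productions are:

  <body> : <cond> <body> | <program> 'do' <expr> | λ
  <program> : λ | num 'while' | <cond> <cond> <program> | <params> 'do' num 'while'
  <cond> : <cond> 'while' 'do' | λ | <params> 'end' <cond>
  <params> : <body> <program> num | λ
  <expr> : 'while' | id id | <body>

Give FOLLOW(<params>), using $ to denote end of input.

{ 'do', 'end' }

In <program> : <params> 'do' num 'while': add FIRST('do' num 'while') = { 'do' }.
In <cond> : <params> 'end' <cond>: add FIRST('end' <cond>) = { 'end' }.
Union: FOLLOW(<params>) = { 'do', 'end' }.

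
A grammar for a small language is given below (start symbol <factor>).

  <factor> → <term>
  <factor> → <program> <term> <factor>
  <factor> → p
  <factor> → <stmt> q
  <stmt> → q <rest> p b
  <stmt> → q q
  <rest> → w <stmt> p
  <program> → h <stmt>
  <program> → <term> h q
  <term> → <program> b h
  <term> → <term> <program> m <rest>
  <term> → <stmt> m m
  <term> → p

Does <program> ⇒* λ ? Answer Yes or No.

No

No nonterminal in this grammar is nullable.
No production of <program> has an RHS whose symbols are all nullable, so <program> is not nullable.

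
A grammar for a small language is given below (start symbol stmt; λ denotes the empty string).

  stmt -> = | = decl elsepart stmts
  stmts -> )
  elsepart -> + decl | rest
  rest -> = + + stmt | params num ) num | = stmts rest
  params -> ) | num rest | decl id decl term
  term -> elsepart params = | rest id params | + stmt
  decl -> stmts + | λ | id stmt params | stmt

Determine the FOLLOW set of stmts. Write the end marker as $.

In stmt -> = decl elsepart stmts: stmts is at the end, add FOLLOW(stmt) = { $, ), +, =, id, num }.
In rest -> = stmts rest: add FIRST(rest) = { ), =, id, num }.
In decl -> stmts +: add FIRST(+) = { + }.
Union: FOLLOW(stmts) = { $, ), +, =, id, num }.

{ $, ), +, =, id, num }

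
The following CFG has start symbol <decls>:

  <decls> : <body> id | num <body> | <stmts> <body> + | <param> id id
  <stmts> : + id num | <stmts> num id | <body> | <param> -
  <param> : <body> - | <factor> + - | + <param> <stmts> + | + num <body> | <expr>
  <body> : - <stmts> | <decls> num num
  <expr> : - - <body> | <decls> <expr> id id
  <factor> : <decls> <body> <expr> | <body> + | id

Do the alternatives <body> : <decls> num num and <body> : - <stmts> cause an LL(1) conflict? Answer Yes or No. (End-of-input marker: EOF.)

Yes

FIRST(<decls> num num) = { +, -, id, num } and FIRST(- <stmts>) = { - }.
Both contain -, so the two alternatives are not disjoint — LL(1) conflict.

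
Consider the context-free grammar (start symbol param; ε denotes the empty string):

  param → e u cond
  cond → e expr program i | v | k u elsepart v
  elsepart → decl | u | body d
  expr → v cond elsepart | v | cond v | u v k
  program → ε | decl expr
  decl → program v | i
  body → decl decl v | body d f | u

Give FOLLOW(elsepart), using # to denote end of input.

{ i, v }

In cond → k u elsepart v: add FIRST(v) = { v }.
In expr → v cond elsepart: elsepart is at the end, add FOLLOW(expr) = { i, v }.
Union: FOLLOW(elsepart) = { i, v }.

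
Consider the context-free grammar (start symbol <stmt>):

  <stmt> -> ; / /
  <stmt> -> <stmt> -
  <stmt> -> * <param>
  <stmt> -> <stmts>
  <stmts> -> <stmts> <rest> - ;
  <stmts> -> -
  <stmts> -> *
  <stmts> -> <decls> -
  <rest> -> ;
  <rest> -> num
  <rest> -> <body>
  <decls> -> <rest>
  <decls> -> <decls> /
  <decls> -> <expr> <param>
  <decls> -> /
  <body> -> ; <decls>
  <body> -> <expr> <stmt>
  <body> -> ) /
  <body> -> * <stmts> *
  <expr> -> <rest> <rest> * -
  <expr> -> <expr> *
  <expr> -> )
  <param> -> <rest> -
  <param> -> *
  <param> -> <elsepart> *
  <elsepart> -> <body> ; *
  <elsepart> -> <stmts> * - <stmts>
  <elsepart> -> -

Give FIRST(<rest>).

{ ), *, ;, num }

<rest> -> ; contributes {;}.
<rest> -> num contributes {num}.
From <rest> -> <body>: add FIRST(<body>) = { ), *, ;, num }.
Union: FIRST(<rest>) = { ), *, ;, num }.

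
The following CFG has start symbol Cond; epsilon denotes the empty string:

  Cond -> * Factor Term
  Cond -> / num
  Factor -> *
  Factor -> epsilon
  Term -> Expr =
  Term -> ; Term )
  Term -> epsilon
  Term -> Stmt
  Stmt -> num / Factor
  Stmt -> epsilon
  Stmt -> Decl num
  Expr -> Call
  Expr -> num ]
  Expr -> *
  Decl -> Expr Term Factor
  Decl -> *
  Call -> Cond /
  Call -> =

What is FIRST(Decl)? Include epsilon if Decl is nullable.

From Decl -> Expr Term Factor: add FIRST(Expr) = { *, /, =, num }.
Decl -> * contributes {*}.
Union: FIRST(Decl) = { *, /, =, num }.

{ *, /, =, num }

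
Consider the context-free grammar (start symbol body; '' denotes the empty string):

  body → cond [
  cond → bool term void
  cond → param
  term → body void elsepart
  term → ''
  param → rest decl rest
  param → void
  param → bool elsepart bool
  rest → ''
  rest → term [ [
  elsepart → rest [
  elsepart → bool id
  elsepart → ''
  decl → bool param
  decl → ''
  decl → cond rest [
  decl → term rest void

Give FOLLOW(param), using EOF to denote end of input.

{ [, bool, void }

In cond → param: param is at the end, add FOLLOW(cond) = { [, bool, void }.
In decl → bool param: param is at the end, add FOLLOW(decl) = { [, bool, void }.
Union: FOLLOW(param) = { [, bool, void }.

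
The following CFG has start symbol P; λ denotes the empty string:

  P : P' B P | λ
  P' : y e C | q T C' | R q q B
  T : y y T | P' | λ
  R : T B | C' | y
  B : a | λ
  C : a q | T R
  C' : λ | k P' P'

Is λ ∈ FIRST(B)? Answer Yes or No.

Yes

B has an λ-production, so B ⇒ λ.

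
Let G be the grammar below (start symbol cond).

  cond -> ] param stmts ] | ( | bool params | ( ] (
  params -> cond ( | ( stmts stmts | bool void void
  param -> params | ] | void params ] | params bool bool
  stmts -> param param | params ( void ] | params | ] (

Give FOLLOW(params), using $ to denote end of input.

In cond -> bool params: params is at the end, add FOLLOW(cond) = { $, ( }.
In param -> params: params is at the end, add FOLLOW(param) = { $, (, ], bool, void }.
In param -> void params ]: add FIRST(]) = { ] }.
In param -> params bool bool: add FIRST(bool bool) = { bool }.
In stmts -> params ( void ]: add FIRST(( void ]) = { ( }.
In stmts -> params: params is at the end, add FOLLOW(stmts) = { $, (, ], bool, void }.
Union: FOLLOW(params) = { $, (, ], bool, void }.

{ $, (, ], bool, void }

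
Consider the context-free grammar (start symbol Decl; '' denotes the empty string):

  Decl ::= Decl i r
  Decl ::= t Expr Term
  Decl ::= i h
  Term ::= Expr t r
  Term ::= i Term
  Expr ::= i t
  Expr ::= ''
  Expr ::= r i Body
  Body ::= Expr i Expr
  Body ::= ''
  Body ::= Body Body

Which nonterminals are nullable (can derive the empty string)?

Directly nullable (have an ''-production): Expr, Body.
No other nonterminal has a production whose RHS symbols are all nullable.

{ Body, Expr }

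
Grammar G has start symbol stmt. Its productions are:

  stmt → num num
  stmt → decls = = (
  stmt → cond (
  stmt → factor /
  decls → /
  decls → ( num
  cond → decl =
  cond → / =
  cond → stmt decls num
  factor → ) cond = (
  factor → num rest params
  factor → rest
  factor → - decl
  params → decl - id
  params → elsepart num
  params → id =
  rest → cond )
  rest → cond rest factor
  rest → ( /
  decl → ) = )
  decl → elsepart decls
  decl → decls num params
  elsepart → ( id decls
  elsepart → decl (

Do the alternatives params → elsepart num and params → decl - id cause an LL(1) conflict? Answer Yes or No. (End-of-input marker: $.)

Yes

FIRST(elsepart num) = { (, ), / } and FIRST(decl - id) = { (, ), / }.
Both contain (, so the two alternatives are not disjoint — LL(1) conflict.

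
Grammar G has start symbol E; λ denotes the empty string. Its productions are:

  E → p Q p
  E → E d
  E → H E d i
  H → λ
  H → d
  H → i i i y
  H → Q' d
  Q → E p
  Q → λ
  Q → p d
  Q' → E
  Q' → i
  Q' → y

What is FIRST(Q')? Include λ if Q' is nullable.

{ d, i, p, y }

From Q' → E: add FIRST(E) = { d, i, p, y }.
Q' → i contributes {i}.
Q' → y contributes {y}.
Union: FIRST(Q') = { d, i, p, y }.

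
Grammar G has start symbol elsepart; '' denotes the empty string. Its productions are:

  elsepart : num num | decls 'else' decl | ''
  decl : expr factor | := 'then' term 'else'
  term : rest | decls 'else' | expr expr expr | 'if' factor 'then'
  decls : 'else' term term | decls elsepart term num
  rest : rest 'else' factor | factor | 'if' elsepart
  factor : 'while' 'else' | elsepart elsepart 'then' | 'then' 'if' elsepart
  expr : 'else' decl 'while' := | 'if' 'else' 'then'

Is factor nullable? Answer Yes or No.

Nullable nonterminals: elsepart.
No production of factor has an RHS whose symbols are all nullable, so factor is not nullable.

No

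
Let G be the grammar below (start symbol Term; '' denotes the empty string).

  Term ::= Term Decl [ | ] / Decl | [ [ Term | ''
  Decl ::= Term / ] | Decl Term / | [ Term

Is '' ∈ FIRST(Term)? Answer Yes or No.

Yes

Term has an ''-production, so Term ⇒ ''.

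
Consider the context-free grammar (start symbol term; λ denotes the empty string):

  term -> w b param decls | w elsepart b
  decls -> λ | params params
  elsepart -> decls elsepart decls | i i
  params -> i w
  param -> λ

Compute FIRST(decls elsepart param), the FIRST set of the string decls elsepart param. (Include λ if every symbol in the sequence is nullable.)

{ i }

Add FIRST(decls)\{λ} = { i }; decls is nullable, continue.
Add FIRST(elsepart) = { i }; elsepart is not nullable, stop.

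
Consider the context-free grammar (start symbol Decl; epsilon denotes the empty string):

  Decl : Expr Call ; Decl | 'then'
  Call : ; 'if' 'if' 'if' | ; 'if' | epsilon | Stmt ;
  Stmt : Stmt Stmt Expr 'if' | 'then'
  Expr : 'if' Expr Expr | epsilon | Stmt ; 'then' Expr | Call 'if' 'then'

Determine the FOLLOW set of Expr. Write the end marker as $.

In Decl : Expr Call ; Decl: add FIRST(Call ; Decl) = { 'then', ; }.
In Stmt : Stmt Stmt Expr 'if': add FIRST('if') = { 'if' }.
In Expr : 'if' Expr Expr: add FIRST(Expr)\{epsilon} = { 'if', 'then', ; }.
  Since Expr is nullable, also add FOLLOW(Expr) = { 'if', 'then', ; }.
In Expr : 'if' Expr Expr: Expr is at the end, add FOLLOW(Expr) = { 'if', 'then', ; }.
In Expr : Stmt ; 'then' Expr: Expr is at the end, add FOLLOW(Expr) = { 'if', 'then', ; }.
Union: FOLLOW(Expr) = { 'if', 'then', ; }.

{ 'if', 'then', ; }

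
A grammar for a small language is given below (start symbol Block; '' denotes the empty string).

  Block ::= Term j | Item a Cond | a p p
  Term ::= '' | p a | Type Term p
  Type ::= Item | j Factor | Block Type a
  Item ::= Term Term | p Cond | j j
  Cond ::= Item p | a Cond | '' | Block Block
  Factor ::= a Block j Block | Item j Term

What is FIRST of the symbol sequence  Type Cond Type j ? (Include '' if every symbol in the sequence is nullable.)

Add FIRST(Type)\{''} = { a, j, p }; Type is nullable, continue.
Add FIRST(Cond)\{''} = { a, j, p }; Cond is nullable, continue.
Add FIRST(Type)\{''} = { a, j, p }; Type is nullable, continue.
j is a terminal; add {j} and stop.

{ a, j, p }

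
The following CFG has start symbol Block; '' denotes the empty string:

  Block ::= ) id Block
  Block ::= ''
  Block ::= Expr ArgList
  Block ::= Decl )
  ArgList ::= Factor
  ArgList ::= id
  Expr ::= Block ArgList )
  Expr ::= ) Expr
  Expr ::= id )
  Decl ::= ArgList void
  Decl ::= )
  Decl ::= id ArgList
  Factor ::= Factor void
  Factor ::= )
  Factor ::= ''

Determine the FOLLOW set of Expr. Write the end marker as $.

In Block ::= Expr ArgList: add FIRST(ArgList)\{''} = { ), id, void }.
  Since ArgList is nullable, also add FOLLOW(Block) = { $, ), id, void }.
In Expr ::= ) Expr: Expr is at the end, add FOLLOW(Expr) = { $, ), id, void }.
Union: FOLLOW(Expr) = { $, ), id, void }.

{ $, ), id, void }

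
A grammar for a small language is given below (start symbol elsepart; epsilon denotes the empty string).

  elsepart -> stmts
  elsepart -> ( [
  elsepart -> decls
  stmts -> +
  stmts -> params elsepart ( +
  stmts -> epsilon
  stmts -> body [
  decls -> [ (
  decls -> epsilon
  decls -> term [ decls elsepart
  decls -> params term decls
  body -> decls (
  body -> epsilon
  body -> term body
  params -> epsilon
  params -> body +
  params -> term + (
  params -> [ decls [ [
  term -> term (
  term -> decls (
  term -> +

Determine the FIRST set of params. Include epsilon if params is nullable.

{ (, +, [, epsilon }

params -> epsilon contributes epsilon.
From params -> body +: body nullable, take FIRST(body) ∪ {+} = { (, +, [ }.
From params -> term + (: add FIRST(term) = { (, +, [ }.
params -> [ decls [ [ contributes {[}.
Union: FIRST(params) = { (, +, [, epsilon }.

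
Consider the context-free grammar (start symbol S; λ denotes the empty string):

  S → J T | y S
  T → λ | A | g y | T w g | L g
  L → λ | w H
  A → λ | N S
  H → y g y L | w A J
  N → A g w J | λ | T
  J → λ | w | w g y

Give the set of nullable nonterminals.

{ A, J, L, N, S, T }

Directly nullable (have an λ-production): T, L, A, N, J.
S → J T with every symbol nullable, so S is nullable.
No other nonterminal has a production whose RHS symbols are all nullable.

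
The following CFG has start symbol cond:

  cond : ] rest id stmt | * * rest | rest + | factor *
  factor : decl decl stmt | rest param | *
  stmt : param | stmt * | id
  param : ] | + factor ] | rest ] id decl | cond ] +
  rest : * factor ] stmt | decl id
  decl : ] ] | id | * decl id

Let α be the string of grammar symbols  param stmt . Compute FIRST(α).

Add FIRST(param) = { *, +, ], id }; param is not nullable, stop.

{ *, +, ], id }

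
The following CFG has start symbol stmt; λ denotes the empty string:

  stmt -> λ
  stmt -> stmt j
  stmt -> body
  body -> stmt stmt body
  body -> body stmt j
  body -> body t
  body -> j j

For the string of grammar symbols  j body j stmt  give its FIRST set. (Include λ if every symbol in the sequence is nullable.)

{ j }

j is a terminal; add {j} and stop.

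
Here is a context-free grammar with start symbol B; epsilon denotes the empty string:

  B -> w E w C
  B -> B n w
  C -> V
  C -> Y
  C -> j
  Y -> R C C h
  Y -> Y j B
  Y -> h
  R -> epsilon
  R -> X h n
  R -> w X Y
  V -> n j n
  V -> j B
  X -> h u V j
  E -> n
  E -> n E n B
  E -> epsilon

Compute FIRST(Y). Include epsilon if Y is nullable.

{ h, j, n, w }

From Y -> R C C h: R nullable, take FIRST(R) ∪ FIRST(C) = { h, j, n, w }.
From Y -> Y j B: add FIRST(Y) = { h, j, n, w }.
Y -> h contributes {h}.
Union: FIRST(Y) = { h, j, n, w }.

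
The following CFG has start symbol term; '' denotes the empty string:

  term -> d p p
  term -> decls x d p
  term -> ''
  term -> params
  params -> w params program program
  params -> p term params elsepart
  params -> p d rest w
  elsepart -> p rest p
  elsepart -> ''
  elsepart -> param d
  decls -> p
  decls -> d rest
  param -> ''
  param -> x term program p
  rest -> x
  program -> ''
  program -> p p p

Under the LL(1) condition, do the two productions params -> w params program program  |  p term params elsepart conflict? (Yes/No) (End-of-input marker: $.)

FIRST(w params program program) = { w } and FIRST(p term params elsepart) = { p }.
The FIRST sets are disjoint and neither alternative is nullable — no conflict.

No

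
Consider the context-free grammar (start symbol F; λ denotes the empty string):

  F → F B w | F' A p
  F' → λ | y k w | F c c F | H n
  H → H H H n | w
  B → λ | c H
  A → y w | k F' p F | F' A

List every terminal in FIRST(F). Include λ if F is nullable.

From F → F B w: add FIRST(F) = { k, w, y }.
From F → F' A p: F' nullable, take FIRST(F') ∪ FIRST(A) = { k, w, y }.
Union: FIRST(F) = { k, w, y }.

{ k, w, y }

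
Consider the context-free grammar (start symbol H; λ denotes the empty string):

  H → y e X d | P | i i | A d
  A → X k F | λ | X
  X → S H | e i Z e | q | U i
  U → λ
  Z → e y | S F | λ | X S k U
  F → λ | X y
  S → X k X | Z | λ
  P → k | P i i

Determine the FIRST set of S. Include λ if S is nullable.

From S → X k X: add FIRST(X) = { d, e, i, k, q, y }.
From S → Z: add FIRST(Z) = { d, e, i, k, q, y, λ } (including λ since Z is nullable).
S → λ contributes λ.
Union: FIRST(S) = { d, e, i, k, q, y, λ }.

{ d, e, i, k, q, y, λ }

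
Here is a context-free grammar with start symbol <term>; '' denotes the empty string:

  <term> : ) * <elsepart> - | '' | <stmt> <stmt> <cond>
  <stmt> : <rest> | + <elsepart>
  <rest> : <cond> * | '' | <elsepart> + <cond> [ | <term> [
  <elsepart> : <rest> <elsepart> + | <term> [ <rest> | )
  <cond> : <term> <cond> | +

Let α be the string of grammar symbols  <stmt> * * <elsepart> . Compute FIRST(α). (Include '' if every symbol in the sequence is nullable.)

{ ), *, +, [ }

Add FIRST(<stmt>)\{''} = { ), +, [ }; <stmt> is nullable, continue.
* is a terminal; add {*} and stop.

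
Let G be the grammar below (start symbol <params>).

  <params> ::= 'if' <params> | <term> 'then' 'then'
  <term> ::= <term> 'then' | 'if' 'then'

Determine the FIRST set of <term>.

{ 'if' }

From <term> ::= <term> 'then': add FIRST(<term>) = { 'if' }.
<term> ::= 'if' 'then' contributes {'if'}.
Union: FIRST(<term>) = { 'if' }.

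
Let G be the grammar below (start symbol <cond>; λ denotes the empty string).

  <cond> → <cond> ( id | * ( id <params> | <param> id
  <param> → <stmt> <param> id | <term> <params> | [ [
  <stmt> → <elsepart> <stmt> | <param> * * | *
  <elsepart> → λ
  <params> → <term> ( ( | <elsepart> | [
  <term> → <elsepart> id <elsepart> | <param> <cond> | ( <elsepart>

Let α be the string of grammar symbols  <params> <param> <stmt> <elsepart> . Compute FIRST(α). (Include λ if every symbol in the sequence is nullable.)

Add FIRST(<params>)\{λ} = { (, *, [, id }; <params> is nullable, continue.
Add FIRST(<param>) = { (, *, [, id }; <param> is not nullable, stop.

{ (, *, [, id }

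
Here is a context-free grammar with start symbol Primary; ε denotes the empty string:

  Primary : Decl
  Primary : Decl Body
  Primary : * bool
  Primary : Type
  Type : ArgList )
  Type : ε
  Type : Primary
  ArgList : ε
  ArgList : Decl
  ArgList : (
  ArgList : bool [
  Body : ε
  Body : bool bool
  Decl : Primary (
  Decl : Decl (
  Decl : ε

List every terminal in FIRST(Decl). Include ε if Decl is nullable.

From Decl : Primary (: Primary nullable, take FIRST(Primary) ∪ {(} = { (, ), *, bool }.
From Decl : Decl (: Decl nullable, take FIRST(Decl) ∪ {(} = { (, ), *, bool }.
Decl : ε contributes ε.
Union: FIRST(Decl) = { (, ), *, bool, ε }.

{ (, ), *, bool, ε }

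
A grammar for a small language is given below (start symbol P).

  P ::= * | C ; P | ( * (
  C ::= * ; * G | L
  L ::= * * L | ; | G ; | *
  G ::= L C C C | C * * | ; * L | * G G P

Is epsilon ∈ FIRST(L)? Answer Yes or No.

No

No nonterminal in this grammar is nullable.
No production of L has an RHS whose symbols are all nullable, so L is not nullable.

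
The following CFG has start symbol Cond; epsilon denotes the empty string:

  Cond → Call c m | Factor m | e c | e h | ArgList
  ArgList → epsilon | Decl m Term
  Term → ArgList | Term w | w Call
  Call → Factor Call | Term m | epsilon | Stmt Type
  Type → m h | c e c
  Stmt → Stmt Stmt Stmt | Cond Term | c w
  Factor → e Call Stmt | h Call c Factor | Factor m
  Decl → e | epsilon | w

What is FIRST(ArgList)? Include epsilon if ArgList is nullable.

ArgList → epsilon contributes epsilon.
From ArgList → Decl m Term: Decl nullable, take FIRST(Decl) ∪ {m} = { e, m, w }.
Union: FIRST(ArgList) = { e, m, w, epsilon }.

{ e, m, w, epsilon }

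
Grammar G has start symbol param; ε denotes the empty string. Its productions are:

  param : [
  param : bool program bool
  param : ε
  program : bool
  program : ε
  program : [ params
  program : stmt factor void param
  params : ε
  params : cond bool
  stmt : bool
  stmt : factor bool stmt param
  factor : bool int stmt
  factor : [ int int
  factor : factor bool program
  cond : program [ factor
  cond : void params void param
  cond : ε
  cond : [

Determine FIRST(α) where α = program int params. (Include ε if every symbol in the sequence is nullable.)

{ [, bool, int }

Add FIRST(program)\{ε} = { [, bool }; program is nullable, continue.
int is a terminal; add {int} and stop.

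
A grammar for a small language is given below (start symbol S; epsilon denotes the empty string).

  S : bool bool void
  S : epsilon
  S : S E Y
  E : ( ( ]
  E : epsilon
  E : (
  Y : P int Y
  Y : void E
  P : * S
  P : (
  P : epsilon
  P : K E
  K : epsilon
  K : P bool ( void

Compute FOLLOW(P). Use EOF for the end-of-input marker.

{ bool, int }

In Y : P int Y: add FIRST(int Y) = { int }.
In K : P bool ( void: add FIRST(bool ( void) = { bool }.
Union: FOLLOW(P) = { bool, int }.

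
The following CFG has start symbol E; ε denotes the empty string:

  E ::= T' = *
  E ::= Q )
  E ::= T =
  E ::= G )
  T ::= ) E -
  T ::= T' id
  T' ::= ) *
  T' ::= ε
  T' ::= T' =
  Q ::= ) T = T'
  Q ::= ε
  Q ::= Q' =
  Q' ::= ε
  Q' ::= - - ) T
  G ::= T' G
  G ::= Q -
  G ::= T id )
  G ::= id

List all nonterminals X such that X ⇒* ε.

Directly nullable (have an ε-production): T', Q, Q'.
No other nonterminal has a production whose RHS symbols are all nullable.

{ Q, Q', T' }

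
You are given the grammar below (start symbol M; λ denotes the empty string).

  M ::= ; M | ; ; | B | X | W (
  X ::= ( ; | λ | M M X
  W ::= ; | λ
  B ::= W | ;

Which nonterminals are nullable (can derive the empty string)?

Directly nullable (have an λ-production): X, W.
B ::= W with every symbol nullable, so B is nullable.
M ::= B with every symbol nullable, so M is nullable.

{ B, M, W, X }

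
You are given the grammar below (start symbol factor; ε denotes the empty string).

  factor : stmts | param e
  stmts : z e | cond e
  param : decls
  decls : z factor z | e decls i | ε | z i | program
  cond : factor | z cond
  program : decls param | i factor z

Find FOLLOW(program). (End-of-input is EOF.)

{ e, i, z }

In decls : program: program is at the end, add FOLLOW(decls) = { e, i, z }.
Union: FOLLOW(program) = { e, i, z }.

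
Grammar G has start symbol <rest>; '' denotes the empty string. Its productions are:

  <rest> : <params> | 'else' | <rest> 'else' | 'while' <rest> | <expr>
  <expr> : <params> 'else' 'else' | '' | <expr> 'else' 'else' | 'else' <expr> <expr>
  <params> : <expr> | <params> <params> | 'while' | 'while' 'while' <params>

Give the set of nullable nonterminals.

Directly nullable (have an ''-production): <expr>.
<params> : <expr> with every symbol nullable, so <params> is nullable.
<rest> : <params> with every symbol nullable, so <rest> is nullable.

{ <expr>, <params>, <rest> }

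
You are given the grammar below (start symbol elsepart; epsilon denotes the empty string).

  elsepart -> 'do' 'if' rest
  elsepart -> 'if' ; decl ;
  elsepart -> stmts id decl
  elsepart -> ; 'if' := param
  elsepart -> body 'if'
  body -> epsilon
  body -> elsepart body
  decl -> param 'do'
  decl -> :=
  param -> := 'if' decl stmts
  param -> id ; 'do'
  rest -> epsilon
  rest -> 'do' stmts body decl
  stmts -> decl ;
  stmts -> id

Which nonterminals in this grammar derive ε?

Directly nullable (have an epsilon-production): body, rest.
No other nonterminal has a production whose RHS symbols are all nullable.

{ body, rest }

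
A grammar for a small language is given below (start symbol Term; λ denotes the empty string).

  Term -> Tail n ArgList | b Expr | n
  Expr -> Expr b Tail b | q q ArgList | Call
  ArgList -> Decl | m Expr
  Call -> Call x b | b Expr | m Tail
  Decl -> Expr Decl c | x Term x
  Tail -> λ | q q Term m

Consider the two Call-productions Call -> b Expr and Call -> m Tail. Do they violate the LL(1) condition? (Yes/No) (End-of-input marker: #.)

FIRST(b Expr) = { b } and FIRST(m Tail) = { m }.
The FIRST sets are disjoint and neither alternative is nullable — no conflict.

No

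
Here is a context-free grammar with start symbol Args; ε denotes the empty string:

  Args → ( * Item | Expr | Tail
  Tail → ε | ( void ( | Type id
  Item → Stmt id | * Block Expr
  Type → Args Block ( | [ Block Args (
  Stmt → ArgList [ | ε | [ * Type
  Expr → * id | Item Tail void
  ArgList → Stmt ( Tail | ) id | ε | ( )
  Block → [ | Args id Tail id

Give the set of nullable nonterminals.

Directly nullable (have an ε-production): Tail, Stmt, ArgList.
Args → Tail with every symbol nullable, so Args is nullable.
No other nonterminal has a production whose RHS symbols are all nullable.

{ ArgList, Args, Stmt, Tail }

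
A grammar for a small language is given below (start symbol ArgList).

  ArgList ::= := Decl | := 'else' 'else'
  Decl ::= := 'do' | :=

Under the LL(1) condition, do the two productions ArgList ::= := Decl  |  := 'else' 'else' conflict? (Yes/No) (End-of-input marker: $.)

FIRST(:= Decl) = { := } and FIRST(:= 'else' 'else') = { := }.
Both contain :=, so the two alternatives are not disjoint — LL(1) conflict.

Yes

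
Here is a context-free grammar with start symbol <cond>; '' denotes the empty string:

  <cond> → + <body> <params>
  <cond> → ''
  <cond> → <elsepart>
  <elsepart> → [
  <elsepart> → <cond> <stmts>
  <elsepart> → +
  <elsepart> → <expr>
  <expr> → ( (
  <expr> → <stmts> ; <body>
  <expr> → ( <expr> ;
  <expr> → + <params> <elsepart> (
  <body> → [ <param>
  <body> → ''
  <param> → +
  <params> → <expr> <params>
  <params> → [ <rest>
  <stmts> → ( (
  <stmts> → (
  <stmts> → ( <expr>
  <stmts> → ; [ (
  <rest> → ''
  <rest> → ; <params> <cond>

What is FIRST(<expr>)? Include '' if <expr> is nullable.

<expr> → ( ( contributes {(}.
From <expr> → <stmts> ; <body>: add FIRST(<stmts>) = { (, ; }.
<expr> → ( <expr> ; contributes {(}.
<expr> → + <params> <elsepart> ( contributes {+}.
Union: FIRST(<expr>) = { (, +, ; }.

{ (, +, ; }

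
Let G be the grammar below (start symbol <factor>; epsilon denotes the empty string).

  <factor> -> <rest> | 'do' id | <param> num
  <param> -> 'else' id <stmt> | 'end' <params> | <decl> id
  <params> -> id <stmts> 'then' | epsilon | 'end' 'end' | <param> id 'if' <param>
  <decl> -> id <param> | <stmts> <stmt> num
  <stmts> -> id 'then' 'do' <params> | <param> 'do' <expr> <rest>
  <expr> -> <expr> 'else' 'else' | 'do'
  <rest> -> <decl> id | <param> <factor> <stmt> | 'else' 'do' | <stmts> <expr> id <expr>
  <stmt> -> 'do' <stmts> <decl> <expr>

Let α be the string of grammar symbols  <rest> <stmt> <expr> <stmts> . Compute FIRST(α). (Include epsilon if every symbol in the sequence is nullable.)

{ 'else', 'end', id }

Add FIRST(<rest>) = { 'else', 'end', id }; <rest> is not nullable, stop.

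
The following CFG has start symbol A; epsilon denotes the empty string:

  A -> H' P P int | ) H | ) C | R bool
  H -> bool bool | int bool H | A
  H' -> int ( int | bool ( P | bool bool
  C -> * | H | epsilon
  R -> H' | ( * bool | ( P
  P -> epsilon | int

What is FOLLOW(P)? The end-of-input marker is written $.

In A -> H' P P int: add FIRST(P int) = { int }.
In A -> H' P P int: add FIRST(int) = { int }.
In H' -> bool ( P: P is at the end, add FOLLOW(H') = { bool, int }.
In R -> ( P: P is at the end, add FOLLOW(R) = { bool }.
Union: FOLLOW(P) = { bool, int }.

{ bool, int }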